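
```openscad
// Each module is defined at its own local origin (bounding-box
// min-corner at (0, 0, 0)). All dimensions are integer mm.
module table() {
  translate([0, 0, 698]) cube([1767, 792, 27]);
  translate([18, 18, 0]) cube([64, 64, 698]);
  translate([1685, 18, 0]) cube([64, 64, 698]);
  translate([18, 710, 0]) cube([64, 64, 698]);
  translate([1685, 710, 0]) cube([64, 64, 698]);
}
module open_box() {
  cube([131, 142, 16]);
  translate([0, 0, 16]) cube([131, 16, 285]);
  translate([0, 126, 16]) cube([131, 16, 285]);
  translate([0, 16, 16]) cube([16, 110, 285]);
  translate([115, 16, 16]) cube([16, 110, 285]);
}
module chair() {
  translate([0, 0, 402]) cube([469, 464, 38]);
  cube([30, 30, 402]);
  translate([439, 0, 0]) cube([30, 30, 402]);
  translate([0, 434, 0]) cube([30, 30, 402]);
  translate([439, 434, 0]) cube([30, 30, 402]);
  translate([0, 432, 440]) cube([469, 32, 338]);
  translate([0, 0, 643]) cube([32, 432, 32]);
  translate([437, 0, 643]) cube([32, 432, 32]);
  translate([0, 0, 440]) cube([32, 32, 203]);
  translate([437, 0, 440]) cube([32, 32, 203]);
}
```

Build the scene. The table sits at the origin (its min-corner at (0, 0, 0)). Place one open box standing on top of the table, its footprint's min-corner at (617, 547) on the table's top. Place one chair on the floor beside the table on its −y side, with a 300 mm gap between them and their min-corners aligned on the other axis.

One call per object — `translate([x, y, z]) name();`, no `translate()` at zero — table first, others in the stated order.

table();
translate([617, 547, 725]) open_box();
translate([0, -764, 0]) chair();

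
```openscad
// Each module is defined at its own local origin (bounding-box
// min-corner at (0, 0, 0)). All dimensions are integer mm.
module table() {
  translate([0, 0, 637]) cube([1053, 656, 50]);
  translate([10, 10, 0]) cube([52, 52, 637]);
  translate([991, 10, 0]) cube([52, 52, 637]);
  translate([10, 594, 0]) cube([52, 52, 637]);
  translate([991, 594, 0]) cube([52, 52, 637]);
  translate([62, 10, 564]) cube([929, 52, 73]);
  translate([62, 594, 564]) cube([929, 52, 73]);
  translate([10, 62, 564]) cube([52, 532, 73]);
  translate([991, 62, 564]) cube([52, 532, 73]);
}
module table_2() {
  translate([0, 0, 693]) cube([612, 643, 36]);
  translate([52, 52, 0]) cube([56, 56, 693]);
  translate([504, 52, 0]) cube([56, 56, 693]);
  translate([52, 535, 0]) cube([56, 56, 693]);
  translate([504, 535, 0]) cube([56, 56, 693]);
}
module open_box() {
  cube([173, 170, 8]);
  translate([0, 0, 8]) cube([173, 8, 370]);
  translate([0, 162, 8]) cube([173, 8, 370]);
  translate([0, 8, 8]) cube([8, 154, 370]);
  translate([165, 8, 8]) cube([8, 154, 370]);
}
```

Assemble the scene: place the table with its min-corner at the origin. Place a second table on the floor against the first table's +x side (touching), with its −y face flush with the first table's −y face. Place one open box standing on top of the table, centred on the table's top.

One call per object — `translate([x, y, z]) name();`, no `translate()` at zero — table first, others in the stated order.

table();
translate([1053, 0, 0]) table_2();
translate([440, 243, 687]) open_box();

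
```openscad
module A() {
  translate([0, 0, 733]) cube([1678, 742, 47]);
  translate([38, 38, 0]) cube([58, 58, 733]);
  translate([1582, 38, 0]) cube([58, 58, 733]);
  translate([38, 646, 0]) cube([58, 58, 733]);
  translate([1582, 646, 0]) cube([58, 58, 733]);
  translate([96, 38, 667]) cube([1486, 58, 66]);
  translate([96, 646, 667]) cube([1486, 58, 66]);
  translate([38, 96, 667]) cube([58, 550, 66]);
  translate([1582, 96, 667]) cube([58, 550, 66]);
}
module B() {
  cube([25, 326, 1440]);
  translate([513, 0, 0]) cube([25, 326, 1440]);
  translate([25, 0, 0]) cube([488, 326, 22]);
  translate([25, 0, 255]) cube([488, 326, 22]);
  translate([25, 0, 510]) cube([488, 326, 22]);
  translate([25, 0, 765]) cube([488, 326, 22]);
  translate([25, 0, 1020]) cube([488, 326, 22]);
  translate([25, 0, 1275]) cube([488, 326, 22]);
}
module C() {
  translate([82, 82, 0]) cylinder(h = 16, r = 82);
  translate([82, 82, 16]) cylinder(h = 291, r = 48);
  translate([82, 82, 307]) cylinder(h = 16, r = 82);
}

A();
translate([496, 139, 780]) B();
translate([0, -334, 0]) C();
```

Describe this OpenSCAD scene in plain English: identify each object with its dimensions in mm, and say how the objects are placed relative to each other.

A is a table: top 1678 mm (x) × 742 mm (y), 47 mm thick, upper face at z = 780 mm, on four 58×58 mm square legs, each inset 38 mm from the nearest pair of top edges, running from z = 0 to the bottom of the top. Four apron rails, 58 mm thick and 66 mm tall, run between adjacent legs with their top edges flush with the underside of the top and their outer faces flush with the legs' outer faces.

B is a bookshelf 538 mm wide overall, 326 mm deep and 1440 mm tall. The two sides are 25 mm thick vertical panels. 6 horizontal shelves of 22 mm thickness span between the inner faces of the sides; the lowest shelf sits on the floor and shelves are stacked with a clear vertical gap of 233 mm between each pair.

C is a spool: two coaxial disc flanges of radius 82 mm and thickness 16 mm, joined by a core cylinder of radius 48 mm and height 291 mm. The lower flange rests on z = 0 and the three cylinders share a vertical axis.

The bookshelf is on top of the table. The spool is on the floor beside the table on its −y side.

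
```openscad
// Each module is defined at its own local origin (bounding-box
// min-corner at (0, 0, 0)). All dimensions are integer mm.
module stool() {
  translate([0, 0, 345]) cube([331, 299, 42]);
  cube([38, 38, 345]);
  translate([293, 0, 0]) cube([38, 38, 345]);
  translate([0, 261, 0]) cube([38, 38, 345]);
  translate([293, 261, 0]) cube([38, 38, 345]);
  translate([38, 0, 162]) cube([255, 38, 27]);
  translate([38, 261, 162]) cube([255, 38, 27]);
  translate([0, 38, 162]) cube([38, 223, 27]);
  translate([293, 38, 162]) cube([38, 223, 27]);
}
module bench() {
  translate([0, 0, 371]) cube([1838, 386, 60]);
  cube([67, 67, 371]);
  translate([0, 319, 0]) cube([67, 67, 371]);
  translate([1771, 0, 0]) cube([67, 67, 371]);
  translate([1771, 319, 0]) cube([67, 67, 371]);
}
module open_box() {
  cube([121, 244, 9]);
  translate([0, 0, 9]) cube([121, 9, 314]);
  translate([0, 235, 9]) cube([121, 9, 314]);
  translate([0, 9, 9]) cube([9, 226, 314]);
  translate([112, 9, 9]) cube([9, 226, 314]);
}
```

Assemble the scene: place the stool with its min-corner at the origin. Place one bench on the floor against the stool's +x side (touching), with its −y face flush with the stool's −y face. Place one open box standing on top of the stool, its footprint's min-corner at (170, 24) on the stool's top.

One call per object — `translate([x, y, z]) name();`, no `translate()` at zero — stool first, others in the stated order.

stool();
translate([331, 0, 0]) bench();
translate([170, 24, 387]) open_box();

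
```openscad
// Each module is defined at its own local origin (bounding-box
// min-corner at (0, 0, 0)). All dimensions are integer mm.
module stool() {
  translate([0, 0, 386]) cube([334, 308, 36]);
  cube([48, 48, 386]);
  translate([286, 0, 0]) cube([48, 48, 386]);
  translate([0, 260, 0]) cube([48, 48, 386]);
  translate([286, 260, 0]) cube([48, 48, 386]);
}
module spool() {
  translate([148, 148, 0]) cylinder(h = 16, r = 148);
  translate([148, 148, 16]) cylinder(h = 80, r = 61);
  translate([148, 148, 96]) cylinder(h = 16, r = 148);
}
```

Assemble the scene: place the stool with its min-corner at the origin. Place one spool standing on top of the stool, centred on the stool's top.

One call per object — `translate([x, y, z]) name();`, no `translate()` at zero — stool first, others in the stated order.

stool();
translate([19, 6, 422]) spool();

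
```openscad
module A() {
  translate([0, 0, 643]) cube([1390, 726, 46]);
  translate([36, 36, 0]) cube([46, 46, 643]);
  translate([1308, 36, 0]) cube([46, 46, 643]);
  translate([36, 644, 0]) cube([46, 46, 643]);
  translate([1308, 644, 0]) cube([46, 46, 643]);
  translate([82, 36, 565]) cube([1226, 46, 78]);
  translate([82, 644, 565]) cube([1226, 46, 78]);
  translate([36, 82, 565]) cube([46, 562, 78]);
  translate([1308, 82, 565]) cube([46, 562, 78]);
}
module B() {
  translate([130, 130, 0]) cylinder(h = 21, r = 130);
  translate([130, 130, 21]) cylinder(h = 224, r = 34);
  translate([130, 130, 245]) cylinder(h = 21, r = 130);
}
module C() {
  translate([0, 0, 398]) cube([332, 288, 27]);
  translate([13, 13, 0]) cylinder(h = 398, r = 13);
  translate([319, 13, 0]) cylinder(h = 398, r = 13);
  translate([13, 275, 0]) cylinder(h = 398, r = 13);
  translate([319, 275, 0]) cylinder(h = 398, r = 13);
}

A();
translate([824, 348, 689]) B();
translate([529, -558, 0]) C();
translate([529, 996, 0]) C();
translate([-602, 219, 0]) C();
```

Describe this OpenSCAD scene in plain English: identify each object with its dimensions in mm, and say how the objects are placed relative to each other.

A is a table with a 1390×726 mm rectangular top, 46 mm thick, top surface at z = 689 mm, supported by four 46×46 mm square legs, each inset 36 mm from the nearest pair of top edges, running from the floor. Four apron rails, 46 mm thick and 78 mm tall, run between adjacent legs with their top edges flush with the underside of the top and their outer faces flush with the legs' outer faces.

B is a spool: two coaxial disc flanges of radius 130 mm and thickness 21 mm, joined by a core cylinder of radius 34 mm and height 224 mm. The lower flange rests on z = 0 and the three cylinders share a vertical axis.

C is a four-legged stool. The seat is a 332×288×27 mm slab whose top surface is at z = 425 mm; four round legs, each 26 mm in diameter, run from the floor (z = 0) to the underside of the seat, each leg's axis is inset half a diameter from the nearest pair of seat edges (so the leg's bounding box is flush with the corner).

The spool is on top of the table. Three stools sit around the table at the −y, +y, −x sides.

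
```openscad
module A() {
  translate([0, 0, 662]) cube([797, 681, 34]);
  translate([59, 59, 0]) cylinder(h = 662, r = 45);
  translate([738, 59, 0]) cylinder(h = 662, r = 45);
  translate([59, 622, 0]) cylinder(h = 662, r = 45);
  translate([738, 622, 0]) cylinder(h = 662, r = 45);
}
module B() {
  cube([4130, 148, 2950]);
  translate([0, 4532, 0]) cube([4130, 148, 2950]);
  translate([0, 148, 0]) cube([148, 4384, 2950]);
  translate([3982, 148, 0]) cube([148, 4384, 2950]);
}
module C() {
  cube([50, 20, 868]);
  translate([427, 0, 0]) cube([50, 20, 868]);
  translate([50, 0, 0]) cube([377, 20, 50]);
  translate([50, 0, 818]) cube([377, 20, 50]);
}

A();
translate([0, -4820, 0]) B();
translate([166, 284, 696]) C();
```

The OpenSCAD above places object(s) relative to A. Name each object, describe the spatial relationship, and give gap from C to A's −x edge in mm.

A is a table. B is a house frame. C is a picture frame. The house frame is on the floor beside the table on its −y side. The picture frame is on top of the table. The gap from the picture frame to the table's −x edge is 166 mm.

The picture frame's min-x is at 166; the table's min-x is 0; gap = 166 mm.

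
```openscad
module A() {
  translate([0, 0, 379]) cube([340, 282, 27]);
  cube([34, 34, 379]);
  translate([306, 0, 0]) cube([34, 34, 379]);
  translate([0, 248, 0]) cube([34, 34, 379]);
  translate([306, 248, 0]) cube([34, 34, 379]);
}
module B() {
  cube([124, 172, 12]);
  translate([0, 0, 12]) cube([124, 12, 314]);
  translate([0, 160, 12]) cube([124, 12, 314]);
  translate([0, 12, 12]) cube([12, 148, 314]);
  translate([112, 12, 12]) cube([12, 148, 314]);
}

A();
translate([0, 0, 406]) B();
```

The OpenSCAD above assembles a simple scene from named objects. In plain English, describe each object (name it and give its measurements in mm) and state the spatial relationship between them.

A is a four-legged stool. The seat is 340×282 mm, 27 mm thick, top at z = 406 mm. It stands on four square legs, each 34×34 mm in cross-section, from z = 0 to the seat underside, each flush with a corner of the seat.

B is an open storage box with external size 124×172×326 mm and wall thickness 12 mm (the base is also 12 mm thick). The base covers the whole footprint; the four walls stand on the base, with the y-facing walls full-width and the x-facing walls fitting between their inner faces.

The open box is on top of the stool.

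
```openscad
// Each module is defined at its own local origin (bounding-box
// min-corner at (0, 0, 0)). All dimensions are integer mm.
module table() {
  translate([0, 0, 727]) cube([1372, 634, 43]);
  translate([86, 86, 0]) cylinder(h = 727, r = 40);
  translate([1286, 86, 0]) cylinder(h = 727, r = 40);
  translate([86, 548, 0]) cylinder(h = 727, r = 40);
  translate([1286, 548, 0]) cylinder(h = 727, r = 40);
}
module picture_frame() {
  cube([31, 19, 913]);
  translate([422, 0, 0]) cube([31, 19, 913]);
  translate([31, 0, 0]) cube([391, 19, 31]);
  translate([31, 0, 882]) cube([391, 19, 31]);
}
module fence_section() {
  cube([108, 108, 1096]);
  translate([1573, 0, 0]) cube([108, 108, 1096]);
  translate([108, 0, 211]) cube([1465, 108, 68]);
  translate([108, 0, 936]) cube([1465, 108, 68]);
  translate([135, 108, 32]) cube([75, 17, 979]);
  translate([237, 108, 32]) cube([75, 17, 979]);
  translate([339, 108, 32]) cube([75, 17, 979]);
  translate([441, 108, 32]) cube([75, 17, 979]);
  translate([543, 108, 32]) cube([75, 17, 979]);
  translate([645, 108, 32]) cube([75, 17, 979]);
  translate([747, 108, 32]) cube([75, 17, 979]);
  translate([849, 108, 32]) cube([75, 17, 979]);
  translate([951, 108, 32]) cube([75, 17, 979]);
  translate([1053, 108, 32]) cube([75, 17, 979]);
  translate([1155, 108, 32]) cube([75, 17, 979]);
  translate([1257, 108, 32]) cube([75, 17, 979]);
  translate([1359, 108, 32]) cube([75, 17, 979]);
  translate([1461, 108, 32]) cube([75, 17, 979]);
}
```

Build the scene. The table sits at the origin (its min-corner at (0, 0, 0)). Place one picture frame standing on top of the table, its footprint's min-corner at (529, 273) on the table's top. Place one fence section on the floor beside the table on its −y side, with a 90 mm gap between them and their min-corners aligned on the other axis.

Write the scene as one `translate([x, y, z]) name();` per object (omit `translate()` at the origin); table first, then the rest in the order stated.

table();
translate([529, 273, 770]) picture_frame();
translate([0, -215, 0]) fence_section();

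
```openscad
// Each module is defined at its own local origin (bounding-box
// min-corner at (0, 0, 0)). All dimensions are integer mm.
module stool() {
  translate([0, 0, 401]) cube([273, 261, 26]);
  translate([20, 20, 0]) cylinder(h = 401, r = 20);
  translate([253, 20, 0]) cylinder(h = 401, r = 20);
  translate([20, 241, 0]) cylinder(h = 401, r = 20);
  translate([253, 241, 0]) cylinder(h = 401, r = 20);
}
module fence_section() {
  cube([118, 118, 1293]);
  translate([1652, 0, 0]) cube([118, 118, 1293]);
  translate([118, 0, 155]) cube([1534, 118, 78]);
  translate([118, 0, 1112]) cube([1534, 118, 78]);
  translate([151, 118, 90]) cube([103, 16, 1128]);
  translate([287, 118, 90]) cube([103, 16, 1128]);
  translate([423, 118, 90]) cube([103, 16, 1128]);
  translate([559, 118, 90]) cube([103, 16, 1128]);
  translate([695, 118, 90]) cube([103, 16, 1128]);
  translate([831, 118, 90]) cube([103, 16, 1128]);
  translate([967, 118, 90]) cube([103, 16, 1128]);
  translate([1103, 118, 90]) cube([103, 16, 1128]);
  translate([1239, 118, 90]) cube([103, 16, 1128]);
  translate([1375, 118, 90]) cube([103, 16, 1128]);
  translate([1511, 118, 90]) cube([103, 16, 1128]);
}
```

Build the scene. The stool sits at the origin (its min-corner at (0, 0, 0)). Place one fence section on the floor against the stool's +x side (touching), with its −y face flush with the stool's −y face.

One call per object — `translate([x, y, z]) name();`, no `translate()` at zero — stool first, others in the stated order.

stool();
translate([273, 0, 0]) fence_section();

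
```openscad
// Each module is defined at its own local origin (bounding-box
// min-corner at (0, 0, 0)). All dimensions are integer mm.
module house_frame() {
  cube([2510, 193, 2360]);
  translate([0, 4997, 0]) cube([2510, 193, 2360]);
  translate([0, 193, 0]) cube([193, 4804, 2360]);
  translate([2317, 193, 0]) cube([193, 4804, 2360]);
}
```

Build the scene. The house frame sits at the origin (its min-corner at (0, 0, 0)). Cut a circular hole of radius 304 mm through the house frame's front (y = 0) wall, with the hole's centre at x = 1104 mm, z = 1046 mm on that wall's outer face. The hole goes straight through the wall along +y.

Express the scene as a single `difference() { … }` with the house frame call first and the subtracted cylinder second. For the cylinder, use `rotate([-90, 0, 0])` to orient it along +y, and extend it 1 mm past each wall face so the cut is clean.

difference() {
  house_frame();
  translate([1104, -1, 1046]) rotate([-90, 0, 0]) cylinder(h = 195, r = 304);
}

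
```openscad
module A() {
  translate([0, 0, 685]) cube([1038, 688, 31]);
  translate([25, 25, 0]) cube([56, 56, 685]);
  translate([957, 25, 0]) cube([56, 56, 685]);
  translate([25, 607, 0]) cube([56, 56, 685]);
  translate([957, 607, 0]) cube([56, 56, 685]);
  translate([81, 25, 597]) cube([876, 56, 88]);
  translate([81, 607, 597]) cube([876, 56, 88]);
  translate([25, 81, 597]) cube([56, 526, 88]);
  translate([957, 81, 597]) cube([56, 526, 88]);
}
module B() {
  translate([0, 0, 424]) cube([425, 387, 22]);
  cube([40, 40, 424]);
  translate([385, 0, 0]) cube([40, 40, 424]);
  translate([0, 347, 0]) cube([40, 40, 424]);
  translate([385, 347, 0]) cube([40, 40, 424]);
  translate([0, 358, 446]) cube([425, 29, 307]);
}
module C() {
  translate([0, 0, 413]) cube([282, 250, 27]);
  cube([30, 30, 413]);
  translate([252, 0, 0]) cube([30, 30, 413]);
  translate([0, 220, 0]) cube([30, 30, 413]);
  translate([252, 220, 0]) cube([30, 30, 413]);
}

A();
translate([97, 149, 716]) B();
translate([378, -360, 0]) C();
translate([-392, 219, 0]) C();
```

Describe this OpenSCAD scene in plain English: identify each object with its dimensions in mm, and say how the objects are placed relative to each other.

A is a rectangular dining table. The top is 1038×688×31 mm with its upper surface at z = 716 mm. It stands on four 56×56 mm square legs, each inset 25 mm from the nearest pair of top edges, running from the floor to the underside of the top. Four apron rails, 56 mm thick and 88 mm tall, run between adjacent legs with their top edges flush with the underside of the top and their outer faces flush with the legs' outer faces.

B is a chair: 425×387 mm seat, 22 mm thick, top at z = 446 mm, on four 40 mm square corner legs flush with the seat edges. A 29 mm thick backrest slab spans the full seat width, extending 307 mm above the seat top, its back face flush with the seat's +y edge.

C is a four-legged stool. The seat is 282×250 mm, 27 mm thick, top at z = 440 mm. It stands on four square legs, each 30×30 mm in cross-section, from z = 0 to the seat underside, each flush with a corner of the seat.

The chair is on top of the table. Two stools sit around the table at the −y, −x sides.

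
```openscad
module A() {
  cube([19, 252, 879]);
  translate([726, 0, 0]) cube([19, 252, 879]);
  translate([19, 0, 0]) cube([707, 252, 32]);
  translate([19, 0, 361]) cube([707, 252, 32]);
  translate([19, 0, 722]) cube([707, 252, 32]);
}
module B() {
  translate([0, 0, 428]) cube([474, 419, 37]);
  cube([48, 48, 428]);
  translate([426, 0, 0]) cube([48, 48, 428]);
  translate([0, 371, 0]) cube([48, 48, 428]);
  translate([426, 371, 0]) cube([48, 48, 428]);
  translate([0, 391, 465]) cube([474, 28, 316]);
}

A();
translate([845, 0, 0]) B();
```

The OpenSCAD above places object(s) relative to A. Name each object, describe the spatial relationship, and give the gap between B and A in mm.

A is a bookshelf. B is a chair. The chair is on the floor beside the bookshelf on its +x side. The gap between the chair and the bookshelf is 100 mm.

The chair's nearest face is 100 mm from the bookshelf's +x face.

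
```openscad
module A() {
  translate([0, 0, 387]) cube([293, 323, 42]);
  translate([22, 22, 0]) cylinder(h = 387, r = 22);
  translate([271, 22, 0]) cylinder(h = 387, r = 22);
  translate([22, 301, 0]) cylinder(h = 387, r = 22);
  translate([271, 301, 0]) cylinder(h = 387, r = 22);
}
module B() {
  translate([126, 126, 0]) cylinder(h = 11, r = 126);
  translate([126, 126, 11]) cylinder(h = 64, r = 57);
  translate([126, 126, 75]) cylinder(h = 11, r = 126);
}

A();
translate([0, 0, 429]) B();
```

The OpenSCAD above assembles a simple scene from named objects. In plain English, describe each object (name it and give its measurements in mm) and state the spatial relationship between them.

A is a simple wooden stool: a rectangular seat 293 mm (x) by 323 mm (y), 42 mm thick, top face at z = 429 mm, on four round legs, each 44 mm in diameter. The legs rest on z = 0, each leg's axis is inset half a diameter from the nearest pair of seat edges (so the leg's bounding box is flush with the corner).

B is a spool: two coaxial disc flanges of radius 126 mm and thickness 11 mm, joined by a core cylinder of radius 57 mm and height 64 mm. The lower flange rests on z = 0 and the three cylinders share a vertical axis.

The spool is on top of the stool.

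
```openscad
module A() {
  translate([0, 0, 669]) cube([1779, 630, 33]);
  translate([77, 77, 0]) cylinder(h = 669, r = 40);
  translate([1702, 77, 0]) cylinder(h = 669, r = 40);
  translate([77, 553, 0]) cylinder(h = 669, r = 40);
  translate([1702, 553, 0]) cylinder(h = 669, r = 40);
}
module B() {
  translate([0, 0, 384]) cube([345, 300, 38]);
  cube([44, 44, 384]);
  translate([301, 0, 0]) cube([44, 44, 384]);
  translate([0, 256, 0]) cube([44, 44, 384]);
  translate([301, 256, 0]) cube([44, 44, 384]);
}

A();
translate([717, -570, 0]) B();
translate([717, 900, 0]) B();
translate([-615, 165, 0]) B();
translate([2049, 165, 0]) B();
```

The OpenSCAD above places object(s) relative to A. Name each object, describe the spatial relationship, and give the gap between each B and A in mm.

A is a table. B is a stool. Four stools sit around the table at the −y, +y, −x, +x sides. The gap between each stool and the table is 270 mm.

Each stool's nearest face is 270 mm from the table's bounding box.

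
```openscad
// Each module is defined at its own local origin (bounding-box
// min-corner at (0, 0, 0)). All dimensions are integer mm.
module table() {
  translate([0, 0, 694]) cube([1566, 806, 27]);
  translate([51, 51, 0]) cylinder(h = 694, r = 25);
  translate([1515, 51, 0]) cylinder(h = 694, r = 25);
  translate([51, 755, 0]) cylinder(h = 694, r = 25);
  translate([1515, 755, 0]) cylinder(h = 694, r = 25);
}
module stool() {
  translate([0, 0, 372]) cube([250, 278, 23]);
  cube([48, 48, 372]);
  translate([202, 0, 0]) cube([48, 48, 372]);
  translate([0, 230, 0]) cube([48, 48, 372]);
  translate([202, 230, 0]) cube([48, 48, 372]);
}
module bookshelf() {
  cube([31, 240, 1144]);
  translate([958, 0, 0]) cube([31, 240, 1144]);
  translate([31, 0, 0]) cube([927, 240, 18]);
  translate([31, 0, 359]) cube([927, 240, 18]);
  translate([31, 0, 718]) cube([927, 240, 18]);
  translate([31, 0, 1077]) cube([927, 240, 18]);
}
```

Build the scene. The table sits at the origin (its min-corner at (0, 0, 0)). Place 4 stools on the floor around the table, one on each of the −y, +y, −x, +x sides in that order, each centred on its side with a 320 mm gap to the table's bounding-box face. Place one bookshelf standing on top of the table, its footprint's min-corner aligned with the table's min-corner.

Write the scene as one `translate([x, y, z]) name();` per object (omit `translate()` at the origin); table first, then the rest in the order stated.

table();
translate([658, -598, 0]) stool();
translate([658, 1126, 0]) stool();
translate([-570, 264, 0]) stool();
translate([1886, 264, 0]) stool();
translate([0, 0, 721]) bookshelf();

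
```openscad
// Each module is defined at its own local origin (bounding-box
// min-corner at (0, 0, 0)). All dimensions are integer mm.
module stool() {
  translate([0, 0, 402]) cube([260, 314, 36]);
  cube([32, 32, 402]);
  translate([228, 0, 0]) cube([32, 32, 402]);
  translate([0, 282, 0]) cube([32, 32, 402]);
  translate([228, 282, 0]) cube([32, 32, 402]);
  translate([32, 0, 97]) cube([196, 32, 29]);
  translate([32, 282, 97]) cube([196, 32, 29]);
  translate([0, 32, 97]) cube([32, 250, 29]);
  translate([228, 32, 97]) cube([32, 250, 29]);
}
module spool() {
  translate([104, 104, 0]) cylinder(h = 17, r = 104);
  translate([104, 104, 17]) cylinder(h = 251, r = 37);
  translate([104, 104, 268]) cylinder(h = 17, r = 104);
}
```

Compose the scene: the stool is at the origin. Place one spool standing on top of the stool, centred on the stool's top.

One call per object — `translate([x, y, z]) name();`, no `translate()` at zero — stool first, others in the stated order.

stool();
translate([26, 53, 438]) spool();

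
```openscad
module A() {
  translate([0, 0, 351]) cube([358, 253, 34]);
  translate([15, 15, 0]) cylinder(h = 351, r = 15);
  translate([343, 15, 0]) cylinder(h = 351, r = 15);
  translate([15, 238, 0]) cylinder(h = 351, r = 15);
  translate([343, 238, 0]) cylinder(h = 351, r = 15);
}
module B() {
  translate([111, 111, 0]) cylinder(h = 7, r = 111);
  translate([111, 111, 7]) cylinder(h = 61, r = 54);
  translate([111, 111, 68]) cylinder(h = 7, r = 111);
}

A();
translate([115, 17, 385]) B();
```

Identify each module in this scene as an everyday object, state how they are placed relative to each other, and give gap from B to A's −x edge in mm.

A is a stool. B is a spool. The spool is on top of the stool. The gap from the spool to the stool's −x edge is 115 mm.

The spool's min-x is at 115; the stool's min-x is 0; gap = 115 mm.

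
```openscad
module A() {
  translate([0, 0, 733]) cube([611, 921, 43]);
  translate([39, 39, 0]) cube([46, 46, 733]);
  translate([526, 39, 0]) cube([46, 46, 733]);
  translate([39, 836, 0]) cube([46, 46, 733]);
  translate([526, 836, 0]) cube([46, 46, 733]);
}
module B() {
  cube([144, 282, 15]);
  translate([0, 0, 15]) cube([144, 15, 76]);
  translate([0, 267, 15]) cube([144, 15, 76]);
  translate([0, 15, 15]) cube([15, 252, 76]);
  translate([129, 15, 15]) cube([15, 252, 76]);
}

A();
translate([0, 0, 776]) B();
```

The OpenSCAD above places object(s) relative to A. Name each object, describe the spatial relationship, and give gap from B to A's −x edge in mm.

The open box's min-x is at 0; the table's min-x is 0; gap = 0 mm.

A is a table. B is an open box. The open box is on top of the table. The gap from the open box to the table's −x edge is 0 mm.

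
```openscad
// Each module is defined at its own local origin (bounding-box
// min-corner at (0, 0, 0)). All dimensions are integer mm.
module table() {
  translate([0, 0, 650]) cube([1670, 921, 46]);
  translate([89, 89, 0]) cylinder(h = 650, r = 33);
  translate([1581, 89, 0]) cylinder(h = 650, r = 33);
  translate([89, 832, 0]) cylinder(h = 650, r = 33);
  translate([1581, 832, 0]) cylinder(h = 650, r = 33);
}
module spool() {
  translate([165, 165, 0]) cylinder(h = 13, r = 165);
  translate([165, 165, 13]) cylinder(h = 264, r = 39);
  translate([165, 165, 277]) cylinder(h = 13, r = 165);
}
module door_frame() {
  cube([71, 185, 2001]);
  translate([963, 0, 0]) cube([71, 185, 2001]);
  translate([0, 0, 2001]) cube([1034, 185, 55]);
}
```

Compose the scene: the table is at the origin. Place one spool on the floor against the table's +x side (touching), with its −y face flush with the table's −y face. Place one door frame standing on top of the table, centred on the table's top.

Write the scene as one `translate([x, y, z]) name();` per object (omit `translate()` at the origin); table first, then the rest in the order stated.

table();
translate([1670, 0, 0]) spool();
translate([318, 368, 696]) door_frame();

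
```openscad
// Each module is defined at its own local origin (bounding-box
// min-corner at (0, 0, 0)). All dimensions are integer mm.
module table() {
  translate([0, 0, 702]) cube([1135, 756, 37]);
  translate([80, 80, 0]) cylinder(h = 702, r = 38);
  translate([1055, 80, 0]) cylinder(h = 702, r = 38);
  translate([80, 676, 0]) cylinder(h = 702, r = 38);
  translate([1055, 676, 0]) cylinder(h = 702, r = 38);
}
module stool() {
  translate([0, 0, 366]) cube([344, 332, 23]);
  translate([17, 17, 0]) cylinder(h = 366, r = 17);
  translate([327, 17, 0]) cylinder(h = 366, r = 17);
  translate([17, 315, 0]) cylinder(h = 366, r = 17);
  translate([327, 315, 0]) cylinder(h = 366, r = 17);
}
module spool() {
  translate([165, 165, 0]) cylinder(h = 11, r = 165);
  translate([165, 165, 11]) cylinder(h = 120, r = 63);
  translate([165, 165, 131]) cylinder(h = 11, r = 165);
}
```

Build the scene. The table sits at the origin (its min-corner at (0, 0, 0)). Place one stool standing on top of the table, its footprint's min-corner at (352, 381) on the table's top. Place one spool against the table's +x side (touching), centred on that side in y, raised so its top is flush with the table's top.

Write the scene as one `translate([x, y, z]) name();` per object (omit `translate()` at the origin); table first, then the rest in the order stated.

table();
translate([352, 381, 739]) stool();
translate([1135, 213, 597]) spool();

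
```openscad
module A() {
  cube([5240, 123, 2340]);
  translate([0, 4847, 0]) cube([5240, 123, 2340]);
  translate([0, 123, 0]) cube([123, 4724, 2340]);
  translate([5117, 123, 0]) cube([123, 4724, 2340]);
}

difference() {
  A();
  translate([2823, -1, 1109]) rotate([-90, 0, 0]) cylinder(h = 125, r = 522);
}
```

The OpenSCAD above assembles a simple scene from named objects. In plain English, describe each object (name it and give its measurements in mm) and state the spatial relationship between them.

A is a box-shaped house frame (walls only): outside footprint 5240×4970 mm, wall height 2340 mm, wall thickness 123 mm. The two y-facing walls run the full x-width; the two x-facing walls fit between the inner faces of the y-facing walls.

The house frame has a circular hole of radius 522 mm through its front wall, centred at (x = 2823, z = 1109).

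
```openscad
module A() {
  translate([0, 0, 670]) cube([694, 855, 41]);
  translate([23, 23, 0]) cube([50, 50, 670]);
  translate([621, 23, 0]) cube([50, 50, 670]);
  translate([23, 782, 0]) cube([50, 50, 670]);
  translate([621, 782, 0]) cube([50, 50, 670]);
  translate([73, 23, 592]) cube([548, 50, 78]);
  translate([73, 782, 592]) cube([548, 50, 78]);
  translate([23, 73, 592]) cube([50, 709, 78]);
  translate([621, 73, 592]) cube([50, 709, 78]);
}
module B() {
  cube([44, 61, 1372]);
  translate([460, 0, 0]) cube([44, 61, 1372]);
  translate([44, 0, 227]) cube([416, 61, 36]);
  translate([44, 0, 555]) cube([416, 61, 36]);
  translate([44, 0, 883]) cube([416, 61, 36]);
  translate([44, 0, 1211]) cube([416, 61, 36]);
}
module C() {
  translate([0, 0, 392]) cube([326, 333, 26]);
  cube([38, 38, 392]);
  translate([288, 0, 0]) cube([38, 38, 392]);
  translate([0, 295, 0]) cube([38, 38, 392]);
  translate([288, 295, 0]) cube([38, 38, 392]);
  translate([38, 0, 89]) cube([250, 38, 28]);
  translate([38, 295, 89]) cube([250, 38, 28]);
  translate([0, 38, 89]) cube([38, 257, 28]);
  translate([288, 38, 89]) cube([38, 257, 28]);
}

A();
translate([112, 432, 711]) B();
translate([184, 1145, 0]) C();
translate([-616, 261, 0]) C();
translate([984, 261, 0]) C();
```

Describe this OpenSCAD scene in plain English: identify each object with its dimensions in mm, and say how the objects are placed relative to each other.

A is a rectangular dining table. The top is 694×855×41 mm with its upper surface at z = 711 mm. It stands on four 50×50 mm square legs, each inset 23 mm from the nearest pair of top edges, running from the floor to the underside of the top. Four apron rails, 50 mm thick and 78 mm tall, run between adjacent legs with their top edges flush with the underside of the top and their outer faces flush with the legs' outer faces.

B is a wooden ladder with two side rails of 44×61 mm section and 1372 mm height, set 504 mm apart overall. Between them run 4 rectangular rungs (61 mm deep, 36 mm thick), front faces flush with the rails' −y face. The bottom of the first rung is 227 mm above the floor and each subsequent rung is 328 mm higher than the one below.

C is a four-legged stool. The seat is a 326×333×26 mm slab whose top surface is at z = 418 mm; four square legs, each 38×38 mm in cross-section, run from the floor (z = 0) to the underside of the seat, each flush with a corner of the seat. Four stretchers, 38 mm wide and 28 mm tall, connect adjacent legs with their undersides at z = 89 mm, each running between the inner faces of the legs it joins and aligned with the legs' outer faces on the other axis.

The ladder is on top of the table. Three stools sit around the table at the +y, −x, +x sides.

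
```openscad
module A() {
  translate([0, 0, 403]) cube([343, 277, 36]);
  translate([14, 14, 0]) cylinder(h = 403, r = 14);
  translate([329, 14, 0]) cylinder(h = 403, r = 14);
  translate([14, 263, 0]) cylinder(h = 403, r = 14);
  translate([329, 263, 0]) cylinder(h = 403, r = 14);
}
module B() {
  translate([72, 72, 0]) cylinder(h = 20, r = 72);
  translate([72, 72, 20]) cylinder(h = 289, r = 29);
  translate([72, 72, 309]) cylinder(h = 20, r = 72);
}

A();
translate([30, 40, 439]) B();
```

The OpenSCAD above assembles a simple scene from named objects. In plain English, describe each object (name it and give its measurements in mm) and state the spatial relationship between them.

A is a simple wooden stool: a rectangular seat 343 mm (x) by 277 mm (y), 36 mm thick, top face at z = 439 mm, on four round legs, each 28 mm in diameter. The legs rest on z = 0, each leg's axis is inset half a diameter from the nearest pair of seat edges (so the leg's bounding box is flush with the corner).

B is a spool: two coaxial disc flanges of radius 72 mm and thickness 20 mm, joined by a core cylinder of radius 29 mm and height 289 mm. The lower flange rests on z = 0 and the three cylinders share a vertical axis.

The spool is on top of the stool.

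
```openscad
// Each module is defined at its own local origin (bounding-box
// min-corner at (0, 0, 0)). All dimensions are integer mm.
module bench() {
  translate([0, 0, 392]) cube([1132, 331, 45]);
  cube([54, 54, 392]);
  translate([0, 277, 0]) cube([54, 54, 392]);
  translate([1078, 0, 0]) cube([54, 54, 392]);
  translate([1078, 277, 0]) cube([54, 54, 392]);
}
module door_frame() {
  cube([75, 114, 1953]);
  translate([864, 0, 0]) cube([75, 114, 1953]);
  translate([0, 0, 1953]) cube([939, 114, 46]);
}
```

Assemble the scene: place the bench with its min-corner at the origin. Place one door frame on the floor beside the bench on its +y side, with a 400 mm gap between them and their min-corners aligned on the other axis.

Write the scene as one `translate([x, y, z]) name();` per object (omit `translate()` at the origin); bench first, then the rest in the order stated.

bench();
translate([0, 731, 0]) door_frame();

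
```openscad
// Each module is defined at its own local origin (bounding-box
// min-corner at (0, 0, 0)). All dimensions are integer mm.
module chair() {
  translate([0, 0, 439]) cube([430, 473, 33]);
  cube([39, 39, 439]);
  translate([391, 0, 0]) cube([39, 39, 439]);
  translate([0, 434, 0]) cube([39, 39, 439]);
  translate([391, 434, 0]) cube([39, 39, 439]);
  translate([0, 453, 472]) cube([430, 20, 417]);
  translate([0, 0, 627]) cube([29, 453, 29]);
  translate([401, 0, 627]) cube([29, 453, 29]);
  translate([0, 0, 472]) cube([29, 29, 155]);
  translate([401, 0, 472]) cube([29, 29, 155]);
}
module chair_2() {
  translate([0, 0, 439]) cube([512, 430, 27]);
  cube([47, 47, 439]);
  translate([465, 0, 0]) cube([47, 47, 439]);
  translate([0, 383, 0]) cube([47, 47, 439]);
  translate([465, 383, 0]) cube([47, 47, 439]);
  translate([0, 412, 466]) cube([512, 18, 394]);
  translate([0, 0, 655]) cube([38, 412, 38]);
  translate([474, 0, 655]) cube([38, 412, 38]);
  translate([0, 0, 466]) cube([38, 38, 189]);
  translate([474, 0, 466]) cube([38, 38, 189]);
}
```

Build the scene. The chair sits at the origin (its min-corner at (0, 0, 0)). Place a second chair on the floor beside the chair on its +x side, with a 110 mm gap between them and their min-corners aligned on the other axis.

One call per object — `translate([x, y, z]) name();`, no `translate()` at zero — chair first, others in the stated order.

chair();
translate([540, 0, 0]) chair_2();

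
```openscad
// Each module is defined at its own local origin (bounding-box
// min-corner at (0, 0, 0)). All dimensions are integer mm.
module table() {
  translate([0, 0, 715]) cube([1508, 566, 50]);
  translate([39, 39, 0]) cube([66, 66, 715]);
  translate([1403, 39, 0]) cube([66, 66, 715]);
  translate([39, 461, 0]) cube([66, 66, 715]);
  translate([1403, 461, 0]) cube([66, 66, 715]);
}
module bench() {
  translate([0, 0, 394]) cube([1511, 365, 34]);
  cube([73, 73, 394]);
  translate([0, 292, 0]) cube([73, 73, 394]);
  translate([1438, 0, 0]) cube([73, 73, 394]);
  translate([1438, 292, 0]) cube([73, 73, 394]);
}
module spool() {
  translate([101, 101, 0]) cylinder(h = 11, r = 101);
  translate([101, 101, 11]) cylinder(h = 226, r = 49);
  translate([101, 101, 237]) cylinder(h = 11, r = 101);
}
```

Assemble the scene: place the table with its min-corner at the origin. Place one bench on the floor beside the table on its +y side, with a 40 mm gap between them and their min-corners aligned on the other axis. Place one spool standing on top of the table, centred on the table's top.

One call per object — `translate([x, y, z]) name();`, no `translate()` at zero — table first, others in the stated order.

table();
translate([0, 606, 0]) bench();
translate([653, 182, 765]) spool();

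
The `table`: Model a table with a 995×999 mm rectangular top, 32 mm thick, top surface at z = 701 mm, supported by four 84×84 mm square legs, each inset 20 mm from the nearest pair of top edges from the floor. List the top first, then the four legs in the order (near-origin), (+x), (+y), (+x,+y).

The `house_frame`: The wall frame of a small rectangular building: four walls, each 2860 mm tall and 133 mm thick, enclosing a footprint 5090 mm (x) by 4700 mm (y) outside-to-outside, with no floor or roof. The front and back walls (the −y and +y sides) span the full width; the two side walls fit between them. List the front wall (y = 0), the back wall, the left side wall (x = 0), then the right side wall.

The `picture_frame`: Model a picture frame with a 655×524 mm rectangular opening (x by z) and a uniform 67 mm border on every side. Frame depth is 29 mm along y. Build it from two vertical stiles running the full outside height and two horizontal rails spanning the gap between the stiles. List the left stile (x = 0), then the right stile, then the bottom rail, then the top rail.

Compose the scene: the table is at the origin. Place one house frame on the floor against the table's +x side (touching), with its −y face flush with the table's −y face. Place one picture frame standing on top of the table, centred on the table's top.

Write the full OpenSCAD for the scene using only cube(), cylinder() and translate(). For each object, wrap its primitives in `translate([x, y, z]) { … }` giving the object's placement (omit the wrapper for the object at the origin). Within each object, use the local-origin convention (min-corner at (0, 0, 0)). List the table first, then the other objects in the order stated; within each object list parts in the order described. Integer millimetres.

translate([0, 0, 669]) cube([995, 999, 32]);
translate([20, 20, 0]) cube([84, 84, 669]);
translate([891, 20, 0]) cube([84, 84, 669]);
translate([20, 895, 0]) cube([84, 84, 669]);
translate([891, 895, 0]) cube([84, 84, 669]);
translate([995, 0, 0]) {
  cube([5090, 133, 2860]);
  translate([0, 4567, 0]) cube([5090, 133, 2860]);
  translate([0, 133, 0]) cube([133, 4434, 2860]);
  translate([4957, 133, 0]) cube([133, 4434, 2860]);
}
translate([103, 485, 701]) {
  cube([67, 29, 658]);
  translate([722, 0, 0]) cube([67, 29, 658]);
  translate([67, 0, 0]) cube([655, 29, 67]);
  translate([67, 0, 591]) cube([655, 29, 67]);
}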